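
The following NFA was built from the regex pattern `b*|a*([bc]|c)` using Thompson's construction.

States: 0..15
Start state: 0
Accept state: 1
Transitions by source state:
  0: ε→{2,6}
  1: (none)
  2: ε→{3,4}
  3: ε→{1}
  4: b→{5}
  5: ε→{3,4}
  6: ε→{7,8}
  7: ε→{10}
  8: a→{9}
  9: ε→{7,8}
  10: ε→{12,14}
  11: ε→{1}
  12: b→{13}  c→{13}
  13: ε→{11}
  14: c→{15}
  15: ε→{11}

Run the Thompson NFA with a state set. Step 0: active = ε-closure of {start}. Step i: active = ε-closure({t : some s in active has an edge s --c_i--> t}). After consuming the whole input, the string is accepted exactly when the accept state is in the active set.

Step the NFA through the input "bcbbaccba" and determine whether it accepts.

Answer: REJECT

Trace:
S₀ = ε-closure({0}) = {0,1,2,3,4,6,7,8,10,12,14}
'b' @ 1: {1,3,4,5,11,13}  (accept∈set)
'c' @ 2: {}  — state set empty
rest 'bbaccba' ignored (set empty)
after full input: {}  (accept=1 not in)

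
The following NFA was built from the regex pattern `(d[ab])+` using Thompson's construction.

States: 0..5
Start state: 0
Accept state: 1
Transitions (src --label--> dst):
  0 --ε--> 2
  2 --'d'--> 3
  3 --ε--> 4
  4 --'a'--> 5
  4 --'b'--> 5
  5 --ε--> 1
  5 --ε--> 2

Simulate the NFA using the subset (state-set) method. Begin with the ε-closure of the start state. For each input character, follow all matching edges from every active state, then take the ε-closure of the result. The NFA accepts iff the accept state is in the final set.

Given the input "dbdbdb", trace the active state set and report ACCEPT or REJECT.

Answer: ACCEPT

Derivation:
S₀ = ε-closure({0}) = {0,2}
'd' @ 1: {3,4}
'b' @ 2: {1,2,5}  [accepting]
'd' @ 3: {3,4}
'b' @ 4: {1,2,5}  [accepting]
'd' @ 5: {3,4}
'b' @ 6: {1,2,5}  [accepting]
end set {1,2,5} — state 1 in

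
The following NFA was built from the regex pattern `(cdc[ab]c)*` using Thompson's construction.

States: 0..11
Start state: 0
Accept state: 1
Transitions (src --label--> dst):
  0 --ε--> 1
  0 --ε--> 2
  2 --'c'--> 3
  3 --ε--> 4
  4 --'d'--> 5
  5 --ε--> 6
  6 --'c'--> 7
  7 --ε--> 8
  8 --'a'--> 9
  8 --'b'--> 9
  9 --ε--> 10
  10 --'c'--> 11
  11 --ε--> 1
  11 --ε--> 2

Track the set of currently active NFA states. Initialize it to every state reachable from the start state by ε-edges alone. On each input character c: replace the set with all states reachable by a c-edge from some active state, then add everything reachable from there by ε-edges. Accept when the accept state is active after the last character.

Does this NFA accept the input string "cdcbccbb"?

Answer: REJECT

Derivation:
S₀ = ε-closure({0}) = {0,1,2}
'c' @ 1: {3,4}
'd' @ 2: {5,6}
'c' @ 3: {7,8}
'b' @ 4: {9,10}
'c' @ 5: {1,2,11}  ✓accept
'c' @ 6: {3,4}
'b' @ 7: {}  — state set empty
rest 'b' ignored (set empty)
end set {} — state 1 not in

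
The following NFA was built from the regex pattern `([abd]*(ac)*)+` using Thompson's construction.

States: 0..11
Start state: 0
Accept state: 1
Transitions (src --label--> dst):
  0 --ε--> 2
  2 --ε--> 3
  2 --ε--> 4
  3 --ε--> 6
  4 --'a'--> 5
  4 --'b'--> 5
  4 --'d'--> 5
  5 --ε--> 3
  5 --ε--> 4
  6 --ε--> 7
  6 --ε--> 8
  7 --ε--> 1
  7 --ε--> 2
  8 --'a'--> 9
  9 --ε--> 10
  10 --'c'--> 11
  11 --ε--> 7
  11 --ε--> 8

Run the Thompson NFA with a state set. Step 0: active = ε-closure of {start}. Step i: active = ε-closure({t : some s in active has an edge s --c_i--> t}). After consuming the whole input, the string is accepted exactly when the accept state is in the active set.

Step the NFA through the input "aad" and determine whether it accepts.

Answer: ACCEPT

Derivation:
start: ε-closure({0}) = {0,1,2,3,4,6,7,8}
'a' @ 1: {1,2,3,4,5,6,7,8,9,10}  [accepting]
'a' @ 2: {1,2,3,4,5,6,7,8,9,10}  [accepting]
'd' @ 3: {1,2,3,4,5,6,7,8}  [accepting]
after full input: {1,2,3,4,5,6,7,8}  (accept=1 in)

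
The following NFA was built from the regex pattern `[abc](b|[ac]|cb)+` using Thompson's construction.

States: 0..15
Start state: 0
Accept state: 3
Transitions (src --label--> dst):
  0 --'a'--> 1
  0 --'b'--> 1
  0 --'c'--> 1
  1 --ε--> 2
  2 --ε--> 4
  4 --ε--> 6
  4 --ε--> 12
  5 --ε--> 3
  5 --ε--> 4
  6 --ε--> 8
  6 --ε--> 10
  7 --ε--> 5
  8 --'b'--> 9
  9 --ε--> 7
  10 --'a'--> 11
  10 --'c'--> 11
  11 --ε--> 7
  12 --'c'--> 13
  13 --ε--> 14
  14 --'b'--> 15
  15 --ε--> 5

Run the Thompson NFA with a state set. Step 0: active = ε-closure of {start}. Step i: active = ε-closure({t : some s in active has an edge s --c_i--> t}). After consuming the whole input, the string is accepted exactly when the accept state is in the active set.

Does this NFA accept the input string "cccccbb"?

S₀ = ε-closure({0}) = {0}
'c' @ 1: {1,2,4,6,8,10,12}
'c' @ 2: {3,4,5,6,7,8,10,11,12,13,14}  ✓accept
'c' @ 3: {3,4,5,6,7,8,10,11,12,13,14}  ✓accept
'c' @ 4: {3,4,5,6,7,8,10,11,12,13,14}  ✓accept
'c' @ 5: {3,4,5,6,7,8,10,11,12,13,14}  ✓accept
'b' @ 6: {3,4,5,6,7,8,9,10,12,15}  ✓accept
'b' @ 7: {3,4,5,6,7,8,9,10,12}  ✓accept
after full input: {3,4,5,6,7,8,9,10,12}  (accept=3 in)

Answer: ACCEPT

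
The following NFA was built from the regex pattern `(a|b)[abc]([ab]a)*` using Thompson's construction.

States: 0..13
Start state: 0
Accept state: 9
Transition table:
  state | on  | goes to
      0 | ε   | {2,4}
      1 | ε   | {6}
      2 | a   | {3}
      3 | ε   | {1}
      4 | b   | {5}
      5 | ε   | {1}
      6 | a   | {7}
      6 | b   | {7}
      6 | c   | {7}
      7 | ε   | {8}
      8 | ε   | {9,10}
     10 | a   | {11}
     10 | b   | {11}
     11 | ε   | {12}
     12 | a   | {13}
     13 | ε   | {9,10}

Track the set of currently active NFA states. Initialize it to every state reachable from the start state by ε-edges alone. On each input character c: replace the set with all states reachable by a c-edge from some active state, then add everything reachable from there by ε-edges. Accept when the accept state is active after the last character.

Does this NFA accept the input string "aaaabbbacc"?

start: ε-closure({0}) = {0,2,4}
'a' @ 1: {1,3,6}
'a' @ 2: {7,8,9,10}  [accepting]
'a' @ 3: {11,12}
'a' @ 4: {9,10,13}  [accepting]
'b' @ 5: {11,12}
'b' @ 6: {}  — dead — no transitions
rest 'bacc' ignored (set empty)
after full input: {}  (accept=9 not in)

Answer: REJECT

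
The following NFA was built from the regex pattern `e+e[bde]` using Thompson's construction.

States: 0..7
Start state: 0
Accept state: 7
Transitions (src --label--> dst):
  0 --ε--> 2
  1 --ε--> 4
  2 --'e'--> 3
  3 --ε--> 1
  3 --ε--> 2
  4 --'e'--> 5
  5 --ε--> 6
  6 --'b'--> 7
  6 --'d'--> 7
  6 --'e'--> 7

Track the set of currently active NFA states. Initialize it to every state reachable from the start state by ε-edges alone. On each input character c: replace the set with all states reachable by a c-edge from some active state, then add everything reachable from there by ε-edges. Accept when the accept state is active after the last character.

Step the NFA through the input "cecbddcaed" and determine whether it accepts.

start: ε-closure({0}) = {0,2}
'c' @ 1: {}  — state set empty
rest 'ecbddcaed' ignored (set empty)
end set {} — state 7 not in

Answer: REJECT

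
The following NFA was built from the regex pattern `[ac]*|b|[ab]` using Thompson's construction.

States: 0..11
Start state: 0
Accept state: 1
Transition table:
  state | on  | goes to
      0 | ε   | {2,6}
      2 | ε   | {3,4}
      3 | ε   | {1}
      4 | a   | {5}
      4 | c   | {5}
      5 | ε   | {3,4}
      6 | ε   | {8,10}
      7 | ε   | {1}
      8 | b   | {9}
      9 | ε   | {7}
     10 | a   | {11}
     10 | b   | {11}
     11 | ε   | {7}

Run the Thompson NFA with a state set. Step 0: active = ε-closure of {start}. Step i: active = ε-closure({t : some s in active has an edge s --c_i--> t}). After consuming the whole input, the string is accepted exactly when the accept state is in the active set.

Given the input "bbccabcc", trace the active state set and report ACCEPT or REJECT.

Answer: REJECT

Steps:
start: ε-closure({0}) = {0,1,2,3,4,6,8,10}
'b' @ 1: {1,7,9,11}  (accept∈set)
'b' @ 2: {}  — state set empty
rest 'ccabcc' ignored (set empty)
end set {} — state 1 not in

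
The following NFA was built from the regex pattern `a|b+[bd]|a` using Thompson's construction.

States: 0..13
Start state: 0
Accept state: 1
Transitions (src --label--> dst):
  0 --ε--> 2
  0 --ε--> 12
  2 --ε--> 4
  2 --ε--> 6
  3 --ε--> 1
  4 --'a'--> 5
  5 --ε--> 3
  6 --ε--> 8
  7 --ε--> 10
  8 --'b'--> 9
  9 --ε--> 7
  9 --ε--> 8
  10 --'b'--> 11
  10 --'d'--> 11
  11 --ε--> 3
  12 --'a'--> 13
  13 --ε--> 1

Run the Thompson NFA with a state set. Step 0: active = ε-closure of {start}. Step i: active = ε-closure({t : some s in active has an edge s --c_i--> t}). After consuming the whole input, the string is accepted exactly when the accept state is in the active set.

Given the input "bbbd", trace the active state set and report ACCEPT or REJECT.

S₀ = ε-closure({0}) = {0,2,4,6,8,12}
'b' @ 1: {7,8,9,10}
'b' @ 2: {1,3,7,8,9,10,11}  [accepting]
'b' @ 3: {1,3,7,8,9,10,11}  [accepting]
'd' @ 4: {1,3,11}  [accepting]
end set {1,3,11} — state 1 in

Answer: ACCEPT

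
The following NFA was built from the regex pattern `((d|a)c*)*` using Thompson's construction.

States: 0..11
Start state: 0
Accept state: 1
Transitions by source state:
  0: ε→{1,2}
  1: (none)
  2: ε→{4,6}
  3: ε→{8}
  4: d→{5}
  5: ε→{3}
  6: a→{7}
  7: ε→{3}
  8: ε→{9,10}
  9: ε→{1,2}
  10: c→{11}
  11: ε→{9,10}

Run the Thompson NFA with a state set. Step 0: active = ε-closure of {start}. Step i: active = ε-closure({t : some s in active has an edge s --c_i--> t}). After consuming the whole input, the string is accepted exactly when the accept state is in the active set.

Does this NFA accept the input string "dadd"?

Answer: ACCEPT

Steps:
S₀ = ε-closure({0}) = {0,1,2,4,6}
'd' @ 1: {1,2,3,4,5,6,8,9,10}  (accept∈set)
'a' @ 2: {1,2,3,4,6,7,8,9,10}  (accept∈set)
'd' @ 3: {1,2,3,4,5,6,8,9,10}  (accept∈set)
'd' @ 4: {1,2,3,4,5,6,8,9,10}  (accept∈set)
after full input: {1,2,3,4,5,6,8,9,10}  (accept=1 in)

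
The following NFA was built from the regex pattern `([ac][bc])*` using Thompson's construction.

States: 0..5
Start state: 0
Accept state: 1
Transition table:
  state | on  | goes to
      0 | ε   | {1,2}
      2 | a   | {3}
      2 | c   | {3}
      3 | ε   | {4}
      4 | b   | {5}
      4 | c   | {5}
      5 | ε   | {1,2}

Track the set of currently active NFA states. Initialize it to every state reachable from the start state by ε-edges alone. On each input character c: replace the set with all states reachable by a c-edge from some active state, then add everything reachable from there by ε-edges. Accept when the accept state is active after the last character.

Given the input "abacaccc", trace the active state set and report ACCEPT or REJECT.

Answer: ACCEPT

Trace:
initial (ε-close {0}): {0,1,2}
'a' @ 1: {3,4}
'b' @ 2: {1,2,5}  (accept∈set)
'a' @ 3: {3,4}
'c' @ 4: {1,2,5}  (accept∈set)
'a' @ 5: {3,4}
'c' @ 6: {1,2,5}  (accept∈set)
'c' @ 7: {3,4}
'c' @ 8: {1,2,5}  (accept∈set)
after full input: {1,2,5}  (accept=1 in)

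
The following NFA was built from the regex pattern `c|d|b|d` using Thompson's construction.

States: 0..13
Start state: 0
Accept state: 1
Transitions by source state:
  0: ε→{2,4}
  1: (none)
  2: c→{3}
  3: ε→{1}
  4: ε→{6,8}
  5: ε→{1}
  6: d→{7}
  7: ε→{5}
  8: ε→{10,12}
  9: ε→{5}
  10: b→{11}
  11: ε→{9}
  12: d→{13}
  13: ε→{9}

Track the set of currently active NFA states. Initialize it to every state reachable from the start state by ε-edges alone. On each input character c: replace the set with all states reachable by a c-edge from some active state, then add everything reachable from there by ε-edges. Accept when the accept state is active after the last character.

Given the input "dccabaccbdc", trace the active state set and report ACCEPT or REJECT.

Answer: REJECT

Derivation:
start: ε-closure({0}) = {0,2,4,6,8,10,12}
'd' @ 1: {1,5,7,9,13}  [accepting]
'c' @ 2: {}  — no active states
rest 'cabaccbdc' ignored (set empty)
after full input: {}  (accept=1 not in)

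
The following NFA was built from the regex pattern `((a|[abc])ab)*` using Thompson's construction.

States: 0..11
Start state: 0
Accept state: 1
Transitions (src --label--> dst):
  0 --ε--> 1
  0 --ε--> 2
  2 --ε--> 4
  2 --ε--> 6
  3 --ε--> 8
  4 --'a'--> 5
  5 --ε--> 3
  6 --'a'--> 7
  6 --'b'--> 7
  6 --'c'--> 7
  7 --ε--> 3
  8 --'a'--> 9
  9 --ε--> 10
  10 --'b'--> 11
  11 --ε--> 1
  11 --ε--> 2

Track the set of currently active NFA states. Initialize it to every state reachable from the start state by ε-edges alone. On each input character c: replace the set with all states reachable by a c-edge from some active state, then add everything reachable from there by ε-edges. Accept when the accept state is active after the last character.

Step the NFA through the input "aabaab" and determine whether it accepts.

Answer: ACCEPT

Steps:
S₀ = ε-closure({0}) = {0,1,2,4,6}
'a' @ 1: {3,5,7,8}
'a' @ 2: {9,10}
'b' @ 3: {1,2,4,6,11}  ✓accept
'a' @ 4: {3,5,7,8}
'a' @ 5: {9,10}
'b' @ 6: {1,2,4,6,11}  ✓accept
final: {1,2,4,6,11}; accept 1 in set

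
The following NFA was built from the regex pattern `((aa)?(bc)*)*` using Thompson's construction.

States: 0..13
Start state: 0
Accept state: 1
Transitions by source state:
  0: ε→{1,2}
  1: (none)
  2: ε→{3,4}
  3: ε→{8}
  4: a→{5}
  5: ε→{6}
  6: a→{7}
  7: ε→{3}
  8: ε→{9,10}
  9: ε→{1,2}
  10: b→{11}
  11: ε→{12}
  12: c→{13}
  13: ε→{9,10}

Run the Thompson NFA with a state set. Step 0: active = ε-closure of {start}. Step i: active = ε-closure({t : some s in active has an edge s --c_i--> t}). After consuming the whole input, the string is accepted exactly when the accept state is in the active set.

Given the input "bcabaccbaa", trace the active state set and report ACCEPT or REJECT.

S₀ = ε-closure({0}) = {0,1,2,3,4,8,9,10}
'b' @ 1: {11,12}
'c' @ 2: {1,2,3,4,8,9,10,13}  ✓accept
'a' @ 3: {5,6}
'b' @ 4: {}  — dead — no transitions
rest 'accbaa' ignored (set empty)
final: {}; accept 1 not in set

Answer: REJECT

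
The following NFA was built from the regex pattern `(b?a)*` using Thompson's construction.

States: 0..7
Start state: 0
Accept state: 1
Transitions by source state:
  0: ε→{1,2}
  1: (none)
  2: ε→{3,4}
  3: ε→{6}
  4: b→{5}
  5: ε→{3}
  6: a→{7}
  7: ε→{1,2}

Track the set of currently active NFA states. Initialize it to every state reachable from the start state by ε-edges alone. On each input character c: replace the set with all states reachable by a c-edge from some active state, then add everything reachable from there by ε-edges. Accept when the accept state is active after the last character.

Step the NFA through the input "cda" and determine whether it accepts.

start: ε-closure({0}) = {0,1,2,3,4,6}
'c' @ 1: {}  — no active states
rest 'da' ignored (set empty)
end set {} — state 1 not in

Answer: REJECT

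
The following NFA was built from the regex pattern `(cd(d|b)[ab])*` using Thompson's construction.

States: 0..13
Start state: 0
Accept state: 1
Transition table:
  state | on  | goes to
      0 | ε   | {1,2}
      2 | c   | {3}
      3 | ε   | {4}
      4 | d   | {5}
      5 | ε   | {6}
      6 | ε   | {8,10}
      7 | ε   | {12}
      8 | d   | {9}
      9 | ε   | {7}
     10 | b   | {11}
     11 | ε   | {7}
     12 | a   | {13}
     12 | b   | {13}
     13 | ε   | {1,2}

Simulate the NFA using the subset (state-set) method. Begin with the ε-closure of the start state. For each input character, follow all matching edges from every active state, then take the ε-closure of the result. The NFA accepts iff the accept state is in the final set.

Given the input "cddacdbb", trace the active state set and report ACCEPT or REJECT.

Answer: ACCEPT

Derivation:
initial (ε-close {0}): {0,1,2}
'c' @ 1: {3,4}
'd' @ 2: {5,6,8,10}
'd' @ 3: {7,9,12}
'a' @ 4: {1,2,13}  (accept∈set)
'c' @ 5: {3,4}
'd' @ 6: {5,6,8,10}
'b' @ 7: {7,11,12}
'b' @ 8: {1,2,13}  (accept∈set)
end set {1,2,13} — state 1 in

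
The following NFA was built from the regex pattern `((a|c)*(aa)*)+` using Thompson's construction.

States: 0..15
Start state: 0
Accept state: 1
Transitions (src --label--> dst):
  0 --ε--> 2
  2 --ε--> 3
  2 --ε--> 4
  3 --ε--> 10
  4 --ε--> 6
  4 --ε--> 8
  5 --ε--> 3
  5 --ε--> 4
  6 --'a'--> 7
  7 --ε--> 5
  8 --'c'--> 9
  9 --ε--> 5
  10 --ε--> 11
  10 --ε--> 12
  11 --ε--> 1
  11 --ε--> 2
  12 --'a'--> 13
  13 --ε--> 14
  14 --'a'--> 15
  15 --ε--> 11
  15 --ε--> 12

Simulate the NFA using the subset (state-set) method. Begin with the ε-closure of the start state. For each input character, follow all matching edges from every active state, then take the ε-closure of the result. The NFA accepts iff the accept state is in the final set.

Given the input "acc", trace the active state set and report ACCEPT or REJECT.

Answer: ACCEPT

Derivation:
initial (ε-close {0}): {0,1,2,3,4,6,8,10,11,12}
'a' @ 1: {1,2,3,4,5,6,7,8,10,11,12,13,14}  (accept∈set)
'c' @ 2: {1,2,3,4,5,6,8,9,10,11,12}  (accept∈set)
'c' @ 3: {1,2,3,4,5,6,8,9,10,11,12}  (accept∈set)
final: {1,2,3,4,5,6,8,9,10,11,12}; accept 1 in set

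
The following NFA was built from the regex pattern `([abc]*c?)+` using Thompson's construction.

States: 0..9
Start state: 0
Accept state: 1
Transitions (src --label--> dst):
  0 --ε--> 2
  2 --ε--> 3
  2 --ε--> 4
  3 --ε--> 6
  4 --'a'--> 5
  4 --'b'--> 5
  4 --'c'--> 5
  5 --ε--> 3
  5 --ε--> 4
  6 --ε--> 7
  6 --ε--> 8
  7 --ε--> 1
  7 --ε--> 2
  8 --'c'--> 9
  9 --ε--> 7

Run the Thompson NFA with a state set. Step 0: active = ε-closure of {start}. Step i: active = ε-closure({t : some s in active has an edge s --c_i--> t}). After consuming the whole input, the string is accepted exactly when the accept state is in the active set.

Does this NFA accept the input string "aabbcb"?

initial (ε-close {0}): {0,1,2,3,4,6,7,8}
'a' @ 1: {1,2,3,4,5,6,7,8}  ✓accept
'a' @ 2: {1,2,3,4,5,6,7,8}  ✓accept
'b' @ 3: {1,2,3,4,5,6,7,8}  ✓accept
'b' @ 4: {1,2,3,4,5,6,7,8}  ✓accept
'c' @ 5: {1,2,3,4,5,6,7,8,9}  ✓accept
'b' @ 6: {1,2,3,4,5,6,7,8}  ✓accept
end set {1,2,3,4,5,6,7,8} — state 1 in

Answer: ACCEPT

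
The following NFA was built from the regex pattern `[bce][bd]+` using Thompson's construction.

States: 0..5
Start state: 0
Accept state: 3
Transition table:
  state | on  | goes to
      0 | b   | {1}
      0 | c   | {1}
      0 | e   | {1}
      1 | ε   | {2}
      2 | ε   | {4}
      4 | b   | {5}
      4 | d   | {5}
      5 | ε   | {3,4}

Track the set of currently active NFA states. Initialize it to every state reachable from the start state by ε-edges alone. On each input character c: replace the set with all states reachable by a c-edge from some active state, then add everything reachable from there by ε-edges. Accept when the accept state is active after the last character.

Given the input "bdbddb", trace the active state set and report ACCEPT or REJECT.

S₀ = ε-closure({0}) = {0}
'b' @ 1: {1,2,4}
'd' @ 2: {3,4,5}  ✓accept
'b' @ 3: {3,4,5}  ✓accept
'd' @ 4: {3,4,5}  ✓accept
'd' @ 5: {3,4,5}  ✓accept
'b' @ 6: {3,4,5}  ✓accept
end set {3,4,5} — state 3 in

Answer: ACCEPT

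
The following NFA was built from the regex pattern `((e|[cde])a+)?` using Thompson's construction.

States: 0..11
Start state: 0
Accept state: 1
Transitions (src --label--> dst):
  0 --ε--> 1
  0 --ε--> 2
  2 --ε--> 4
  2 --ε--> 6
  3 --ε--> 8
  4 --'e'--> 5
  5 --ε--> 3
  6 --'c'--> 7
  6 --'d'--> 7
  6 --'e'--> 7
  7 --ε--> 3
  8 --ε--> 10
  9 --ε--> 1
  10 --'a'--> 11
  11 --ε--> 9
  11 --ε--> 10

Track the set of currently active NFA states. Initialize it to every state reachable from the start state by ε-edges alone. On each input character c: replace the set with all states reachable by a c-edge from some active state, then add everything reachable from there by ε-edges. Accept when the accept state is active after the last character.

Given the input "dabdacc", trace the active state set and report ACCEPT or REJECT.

initial (ε-close {0}): {0,1,2,4,6}
'd' @ 1: {3,7,8,10}
'a' @ 2: {1,9,10,11}  [accepting]
'b' @ 3: {}  — state set empty
rest 'dacc' ignored (set empty)
final: {}; accept 1 not in set

Answer: REJECT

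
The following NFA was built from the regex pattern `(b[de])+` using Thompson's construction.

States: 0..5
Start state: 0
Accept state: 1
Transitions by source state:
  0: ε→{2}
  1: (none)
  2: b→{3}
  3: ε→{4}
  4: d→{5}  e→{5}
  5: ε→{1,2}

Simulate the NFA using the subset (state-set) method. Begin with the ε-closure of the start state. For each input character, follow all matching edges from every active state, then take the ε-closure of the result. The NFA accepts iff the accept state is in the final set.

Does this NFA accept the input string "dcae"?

Answer: REJECT

Trace:
S₀ = ε-closure({0}) = {0,2}
'd' @ 1: {}  — no active states
rest 'cae' ignored (set empty)
end set {} — state 1 not in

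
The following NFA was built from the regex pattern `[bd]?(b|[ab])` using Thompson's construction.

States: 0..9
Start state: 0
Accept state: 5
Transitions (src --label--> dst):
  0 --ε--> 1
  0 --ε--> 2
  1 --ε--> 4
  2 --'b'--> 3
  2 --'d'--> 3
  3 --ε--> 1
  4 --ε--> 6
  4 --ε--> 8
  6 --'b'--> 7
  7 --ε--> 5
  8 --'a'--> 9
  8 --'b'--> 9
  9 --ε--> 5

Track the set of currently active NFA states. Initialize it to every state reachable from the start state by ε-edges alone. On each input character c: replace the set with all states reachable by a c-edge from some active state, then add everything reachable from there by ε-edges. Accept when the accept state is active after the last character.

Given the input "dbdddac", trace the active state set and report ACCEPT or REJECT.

Answer: REJECT

Trace:
start: ε-closure({0}) = {0,1,2,4,6,8}
'd' @ 1: {1,3,4,6,8}
'b' @ 2: {5,7,9}  ✓accept
'd' @ 3: {}  — dead — no transitions
rest 'ddac' ignored (set empty)
final: {}; accept 5 not in set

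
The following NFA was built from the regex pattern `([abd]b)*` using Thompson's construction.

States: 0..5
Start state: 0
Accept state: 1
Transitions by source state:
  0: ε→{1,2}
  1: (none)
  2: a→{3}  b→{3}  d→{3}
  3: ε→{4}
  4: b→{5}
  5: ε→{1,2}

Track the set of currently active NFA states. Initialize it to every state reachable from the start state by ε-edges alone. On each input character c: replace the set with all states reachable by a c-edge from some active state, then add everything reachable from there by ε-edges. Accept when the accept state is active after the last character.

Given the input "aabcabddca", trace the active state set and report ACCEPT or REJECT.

start: ε-closure({0}) = {0,1,2}
'a' @ 1: {3,4}
'a' @ 2: {}  — state set empty
rest 'bcabddca' ignored (set empty)
after full input: {}  (accept=1 not in)

Answer: REJECT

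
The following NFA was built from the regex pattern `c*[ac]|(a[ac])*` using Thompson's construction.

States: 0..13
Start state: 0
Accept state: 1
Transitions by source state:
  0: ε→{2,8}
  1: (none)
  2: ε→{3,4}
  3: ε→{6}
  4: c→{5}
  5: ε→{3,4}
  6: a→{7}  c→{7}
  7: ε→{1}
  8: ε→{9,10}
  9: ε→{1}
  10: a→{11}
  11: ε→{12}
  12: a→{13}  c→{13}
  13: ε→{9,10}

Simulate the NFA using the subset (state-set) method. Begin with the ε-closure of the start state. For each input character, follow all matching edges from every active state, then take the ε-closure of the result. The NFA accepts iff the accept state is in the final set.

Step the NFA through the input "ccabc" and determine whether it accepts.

S₀ = ε-closure({0}) = {0,1,2,3,4,6,8,9,10}
'c' @ 1: {1,3,4,5,6,7}  (accept∈set)
'c' @ 2: {1,3,4,5,6,7}  (accept∈set)
'a' @ 3: {1,7}  (accept∈set)
'b' @ 4: {}  — dead — no transitions
rest 'c' ignored (set empty)
after full input: {}  (accept=1 not in)

Answer: REJECT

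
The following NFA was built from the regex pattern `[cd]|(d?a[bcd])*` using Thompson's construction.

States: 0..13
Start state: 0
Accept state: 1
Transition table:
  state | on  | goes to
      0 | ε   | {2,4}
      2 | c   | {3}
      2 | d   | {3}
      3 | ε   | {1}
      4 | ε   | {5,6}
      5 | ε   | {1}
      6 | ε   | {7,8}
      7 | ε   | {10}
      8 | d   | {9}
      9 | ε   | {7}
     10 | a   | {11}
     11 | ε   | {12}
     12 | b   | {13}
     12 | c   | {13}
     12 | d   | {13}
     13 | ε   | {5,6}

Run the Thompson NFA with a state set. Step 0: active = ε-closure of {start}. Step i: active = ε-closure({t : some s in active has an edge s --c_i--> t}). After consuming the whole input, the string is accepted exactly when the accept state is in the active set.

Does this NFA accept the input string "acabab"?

start: ε-closure({0}) = {0,1,2,4,5,6,7,8,10}
'a' @ 1: {11,12}
'c' @ 2: {1,5,6,7,8,10,13}  (accept∈set)
'a' @ 3: {11,12}
'b' @ 4: {1,5,6,7,8,10,13}  (accept∈set)
'a' @ 5: {11,12}
'b' @ 6: {1,5,6,7,8,10,13}  (accept∈set)
after full input: {1,5,6,7,8,10,13}  (accept=1 in)

Answer: ACCEPT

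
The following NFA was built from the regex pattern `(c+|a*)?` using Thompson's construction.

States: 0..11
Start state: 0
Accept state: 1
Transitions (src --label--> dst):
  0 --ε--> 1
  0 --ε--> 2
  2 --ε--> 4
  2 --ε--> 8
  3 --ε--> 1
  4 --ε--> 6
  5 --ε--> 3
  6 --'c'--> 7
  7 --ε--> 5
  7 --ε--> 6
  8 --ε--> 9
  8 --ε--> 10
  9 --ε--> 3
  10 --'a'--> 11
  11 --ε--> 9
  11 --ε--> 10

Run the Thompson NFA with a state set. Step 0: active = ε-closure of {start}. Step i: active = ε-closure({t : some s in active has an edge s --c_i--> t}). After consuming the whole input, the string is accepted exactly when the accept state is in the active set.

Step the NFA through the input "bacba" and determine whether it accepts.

initial (ε-close {0}): {0,1,2,3,4,6,8,9,10}
'b' @ 1: {}  — dead — no transitions
rest 'acba' ignored (set empty)
after full input: {}  (accept=1 not in)

Answer: REJECT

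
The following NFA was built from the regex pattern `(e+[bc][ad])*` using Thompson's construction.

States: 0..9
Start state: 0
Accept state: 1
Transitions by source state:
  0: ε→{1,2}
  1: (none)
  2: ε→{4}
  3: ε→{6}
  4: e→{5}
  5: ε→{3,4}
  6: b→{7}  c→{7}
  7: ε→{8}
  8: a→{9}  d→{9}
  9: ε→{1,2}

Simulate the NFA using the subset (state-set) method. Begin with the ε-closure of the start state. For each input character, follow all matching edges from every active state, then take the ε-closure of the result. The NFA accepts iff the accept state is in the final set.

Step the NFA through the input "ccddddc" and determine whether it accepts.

initial (ε-close {0}): {0,1,2,4}
'c' @ 1: {}  — no active states
rest 'cddddc' ignored (set empty)
final: {}; accept 1 not in set

Answer: REJECT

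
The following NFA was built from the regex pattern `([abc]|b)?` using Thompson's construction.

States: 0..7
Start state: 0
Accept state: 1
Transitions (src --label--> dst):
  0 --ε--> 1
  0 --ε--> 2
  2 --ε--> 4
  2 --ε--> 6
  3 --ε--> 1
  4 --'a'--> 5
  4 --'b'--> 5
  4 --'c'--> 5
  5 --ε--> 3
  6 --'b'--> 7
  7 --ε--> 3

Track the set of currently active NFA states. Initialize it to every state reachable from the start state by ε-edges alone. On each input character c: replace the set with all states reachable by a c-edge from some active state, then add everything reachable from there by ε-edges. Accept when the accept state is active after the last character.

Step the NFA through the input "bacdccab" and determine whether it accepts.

Answer: REJECT

Steps:
start: ε-closure({0}) = {0,1,2,4,6}
'b' @ 1: {1,3,5,7}  [accepting]
'a' @ 2: {}  — no active states
rest 'cdccab' ignored (set empty)
end set {} — state 1 not in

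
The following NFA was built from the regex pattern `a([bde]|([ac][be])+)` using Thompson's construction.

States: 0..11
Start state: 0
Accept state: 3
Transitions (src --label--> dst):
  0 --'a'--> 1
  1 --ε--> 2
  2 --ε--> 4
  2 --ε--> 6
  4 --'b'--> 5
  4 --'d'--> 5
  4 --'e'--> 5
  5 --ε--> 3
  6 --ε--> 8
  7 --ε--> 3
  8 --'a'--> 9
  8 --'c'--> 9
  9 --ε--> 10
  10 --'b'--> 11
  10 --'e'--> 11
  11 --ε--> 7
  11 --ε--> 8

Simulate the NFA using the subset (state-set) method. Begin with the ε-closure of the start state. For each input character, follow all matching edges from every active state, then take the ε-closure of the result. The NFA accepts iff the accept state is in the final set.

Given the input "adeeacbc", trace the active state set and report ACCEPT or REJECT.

S₀ = ε-closure({0}) = {0}
'a' @ 1: {1,2,4,6,8}
'd' @ 2: {3,5}  ✓accept
'e' @ 3: {}  — no active states
rest 'eacbc' ignored (set empty)
final: {}; accept 3 not in set

Answer: REJECT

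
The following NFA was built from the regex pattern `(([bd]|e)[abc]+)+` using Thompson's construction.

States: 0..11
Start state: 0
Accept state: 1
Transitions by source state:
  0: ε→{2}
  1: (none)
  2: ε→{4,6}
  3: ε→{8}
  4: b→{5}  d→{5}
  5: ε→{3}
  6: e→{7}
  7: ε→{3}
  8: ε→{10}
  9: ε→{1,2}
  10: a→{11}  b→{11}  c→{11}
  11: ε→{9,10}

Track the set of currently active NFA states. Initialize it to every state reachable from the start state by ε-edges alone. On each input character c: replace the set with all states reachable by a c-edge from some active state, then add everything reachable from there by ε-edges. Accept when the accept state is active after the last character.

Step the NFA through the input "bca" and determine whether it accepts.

Answer: ACCEPT

Trace:
start: ε-closure({0}) = {0,2,4,6}
'b' @ 1: {3,5,8,10}
'c' @ 2: {1,2,4,6,9,10,11}  ✓accept
'a' @ 3: {1,2,4,6,9,10,11}  ✓accept
final: {1,2,4,6,9,10,11}; accept 1 in set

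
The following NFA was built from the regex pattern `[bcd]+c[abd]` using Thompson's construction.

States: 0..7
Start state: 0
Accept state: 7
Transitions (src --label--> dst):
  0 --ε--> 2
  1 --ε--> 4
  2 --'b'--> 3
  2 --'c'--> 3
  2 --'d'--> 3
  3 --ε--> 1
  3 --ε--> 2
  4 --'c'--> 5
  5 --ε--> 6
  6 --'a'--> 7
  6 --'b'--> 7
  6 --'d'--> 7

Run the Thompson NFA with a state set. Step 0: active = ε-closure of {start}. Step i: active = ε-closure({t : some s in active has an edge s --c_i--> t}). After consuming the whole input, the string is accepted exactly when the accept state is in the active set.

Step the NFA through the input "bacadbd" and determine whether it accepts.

Answer: REJECT

Steps:
initial (ε-close {0}): {0,2}
'b' @ 1: {1,2,3,4}
'a' @ 2: {}  — state set empty
rest 'cadbd' ignored (set empty)
final: {}; accept 7 not in set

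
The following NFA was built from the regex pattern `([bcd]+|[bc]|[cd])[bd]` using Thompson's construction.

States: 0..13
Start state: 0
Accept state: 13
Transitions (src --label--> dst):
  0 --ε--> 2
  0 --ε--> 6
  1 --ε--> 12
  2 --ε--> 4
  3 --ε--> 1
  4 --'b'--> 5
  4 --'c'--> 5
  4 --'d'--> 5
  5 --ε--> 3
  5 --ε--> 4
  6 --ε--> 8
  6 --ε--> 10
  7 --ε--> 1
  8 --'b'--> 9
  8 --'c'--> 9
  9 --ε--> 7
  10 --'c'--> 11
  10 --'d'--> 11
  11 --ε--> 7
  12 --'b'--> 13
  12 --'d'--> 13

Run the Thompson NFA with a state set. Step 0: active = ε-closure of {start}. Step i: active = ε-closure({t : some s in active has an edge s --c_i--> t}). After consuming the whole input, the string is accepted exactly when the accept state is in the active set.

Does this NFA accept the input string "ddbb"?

Answer: ACCEPT

Derivation:
start: ε-closure({0}) = {0,2,4,6,8,10}
'd' @ 1: {1,3,4,5,7,11,12}
'd' @ 2: {1,3,4,5,12,13}  ✓accept
'b' @ 3: {1,3,4,5,12,13}  ✓accept
'b' @ 4: {1,3,4,5,12,13}  ✓accept
final: {1,3,4,5,12,13}; accept 13 in set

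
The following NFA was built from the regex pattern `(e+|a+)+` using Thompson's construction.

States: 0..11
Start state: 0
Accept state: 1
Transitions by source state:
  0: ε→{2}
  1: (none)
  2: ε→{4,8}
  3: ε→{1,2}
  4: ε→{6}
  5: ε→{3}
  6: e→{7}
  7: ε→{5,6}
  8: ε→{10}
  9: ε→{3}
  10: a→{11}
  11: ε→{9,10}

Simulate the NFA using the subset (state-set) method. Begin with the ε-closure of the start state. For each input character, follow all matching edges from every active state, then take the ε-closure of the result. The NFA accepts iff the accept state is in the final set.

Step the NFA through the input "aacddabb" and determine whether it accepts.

start: ε-closure({0}) = {0,2,4,6,8,10}
'a' @ 1: {1,2,3,4,6,8,9,10,11}  ✓accept
'a' @ 2: {1,2,3,4,6,8,9,10,11}  ✓accept
'c' @ 3: {}  — no active states
rest 'ddabb' ignored (set empty)
final: {}; accept 1 not in set

Answer: REJECT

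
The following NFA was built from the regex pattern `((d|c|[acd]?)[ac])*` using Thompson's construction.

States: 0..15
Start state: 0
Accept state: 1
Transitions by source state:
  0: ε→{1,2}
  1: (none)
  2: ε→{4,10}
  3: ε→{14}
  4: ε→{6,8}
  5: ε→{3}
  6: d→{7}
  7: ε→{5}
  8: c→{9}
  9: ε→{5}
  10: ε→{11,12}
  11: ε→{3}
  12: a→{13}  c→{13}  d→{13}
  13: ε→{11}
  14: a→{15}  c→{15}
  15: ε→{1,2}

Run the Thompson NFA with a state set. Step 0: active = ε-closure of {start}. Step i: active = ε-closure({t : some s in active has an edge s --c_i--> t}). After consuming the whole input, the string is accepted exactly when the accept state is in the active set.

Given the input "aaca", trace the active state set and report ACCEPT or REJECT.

initial (ε-close {0}): {0,1,2,3,4,6,8,10,11,12,14}
'a' @ 1: {1,2,3,4,6,8,10,11,12,13,14,15}  [accepting]
'a' @ 2: {1,2,3,4,6,8,10,11,12,13,14,15}  [accepting]
'c' @ 3: {1,2,3,4,5,6,8,9,10,11,12,13,14,15}  [accepting]
'a' @ 4: {1,2,3,4,6,8,10,11,12,13,14,15}  [accepting]
end set {1,2,3,4,6,8,10,11,12,13,14,15} — state 1 in

Answer: ACCEPT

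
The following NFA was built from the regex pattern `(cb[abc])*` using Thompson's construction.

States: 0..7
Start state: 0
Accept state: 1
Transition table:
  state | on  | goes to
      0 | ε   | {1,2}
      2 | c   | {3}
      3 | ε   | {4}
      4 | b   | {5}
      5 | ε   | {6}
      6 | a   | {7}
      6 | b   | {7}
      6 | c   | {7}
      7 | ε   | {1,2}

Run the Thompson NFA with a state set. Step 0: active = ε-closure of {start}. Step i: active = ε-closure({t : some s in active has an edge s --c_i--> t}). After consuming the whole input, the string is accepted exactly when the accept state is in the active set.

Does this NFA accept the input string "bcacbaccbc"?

Answer: REJECT

Trace:
start: ε-closure({0}) = {0,1,2}
'b' @ 1: {}  — state set empty
rest 'cacbaccbc' ignored (set empty)
after full input: {}  (accept=1 not in)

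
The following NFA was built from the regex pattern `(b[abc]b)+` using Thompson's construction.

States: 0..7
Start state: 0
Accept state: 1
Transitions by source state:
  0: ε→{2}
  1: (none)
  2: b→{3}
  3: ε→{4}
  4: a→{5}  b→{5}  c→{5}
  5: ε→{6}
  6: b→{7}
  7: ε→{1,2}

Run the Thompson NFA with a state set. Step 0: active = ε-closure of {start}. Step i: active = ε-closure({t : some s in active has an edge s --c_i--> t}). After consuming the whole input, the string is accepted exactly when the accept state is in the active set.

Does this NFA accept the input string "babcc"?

Answer: REJECT

Derivation:
initial (ε-close {0}): {0,2}
'b' @ 1: {3,4}
'a' @ 2: {5,6}
'b' @ 3: {1,2,7}  [accepting]
'c' @ 4: {}  — dead — no transitions
rest 'c' ignored (set empty)
end set {} — state 1 not in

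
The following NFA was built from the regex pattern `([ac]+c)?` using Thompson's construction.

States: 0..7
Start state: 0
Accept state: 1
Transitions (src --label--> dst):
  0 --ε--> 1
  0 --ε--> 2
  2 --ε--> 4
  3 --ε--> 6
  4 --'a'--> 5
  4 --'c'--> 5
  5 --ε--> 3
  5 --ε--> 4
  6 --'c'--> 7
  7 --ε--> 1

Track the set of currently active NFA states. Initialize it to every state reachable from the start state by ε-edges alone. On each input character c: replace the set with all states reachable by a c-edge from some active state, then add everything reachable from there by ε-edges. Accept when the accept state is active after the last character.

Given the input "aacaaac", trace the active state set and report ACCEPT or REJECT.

Answer: ACCEPT

Derivation:
S₀ = ε-closure({0}) = {0,1,2,4}
'a' @ 1: {3,4,5,6}
'a' @ 2: {3,4,5,6}
'c' @ 3: {1,3,4,5,6,7}  (accept∈set)
'a' @ 4: {3,4,5,6}
'a' @ 5: {3,4,5,6}
'a' @ 6: {3,4,5,6}
'c' @ 7: {1,3,4,5,6,7}  (accept∈set)
end set {1,3,4,5,6,7} — state 1 in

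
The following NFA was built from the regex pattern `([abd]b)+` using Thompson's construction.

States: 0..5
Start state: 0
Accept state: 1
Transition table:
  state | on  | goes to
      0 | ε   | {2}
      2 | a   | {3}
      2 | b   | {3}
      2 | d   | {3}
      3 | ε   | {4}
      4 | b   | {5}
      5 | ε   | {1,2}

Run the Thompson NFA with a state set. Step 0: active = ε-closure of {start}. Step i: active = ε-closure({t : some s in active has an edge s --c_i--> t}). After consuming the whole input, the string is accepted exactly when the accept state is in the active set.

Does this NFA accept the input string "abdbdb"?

Answer: ACCEPT

Trace:
start: ε-closure({0}) = {0,2}
'a' @ 1: {3,4}
'b' @ 2: {1,2,5}  ✓accept
'd' @ 3: {3,4}
'b' @ 4: {1,2,5}  ✓accept
'd' @ 5: {3,4}
'b' @ 6: {1,2,5}  ✓accept
end set {1,2,5} — state 1 in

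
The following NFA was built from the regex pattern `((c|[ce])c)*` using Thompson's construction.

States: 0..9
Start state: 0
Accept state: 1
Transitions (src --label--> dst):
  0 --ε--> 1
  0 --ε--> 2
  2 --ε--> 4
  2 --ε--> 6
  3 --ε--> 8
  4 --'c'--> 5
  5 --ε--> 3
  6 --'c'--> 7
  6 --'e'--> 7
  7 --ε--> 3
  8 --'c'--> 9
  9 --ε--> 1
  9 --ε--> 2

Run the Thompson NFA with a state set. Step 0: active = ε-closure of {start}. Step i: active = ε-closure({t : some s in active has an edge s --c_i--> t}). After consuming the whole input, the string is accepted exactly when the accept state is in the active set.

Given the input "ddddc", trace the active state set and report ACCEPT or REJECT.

S₀ = ε-closure({0}) = {0,1,2,4,6}
'd' @ 1: {}  — state set empty
rest 'dddc' ignored (set empty)
final: {}; accept 1 not in set

Answer: REJECT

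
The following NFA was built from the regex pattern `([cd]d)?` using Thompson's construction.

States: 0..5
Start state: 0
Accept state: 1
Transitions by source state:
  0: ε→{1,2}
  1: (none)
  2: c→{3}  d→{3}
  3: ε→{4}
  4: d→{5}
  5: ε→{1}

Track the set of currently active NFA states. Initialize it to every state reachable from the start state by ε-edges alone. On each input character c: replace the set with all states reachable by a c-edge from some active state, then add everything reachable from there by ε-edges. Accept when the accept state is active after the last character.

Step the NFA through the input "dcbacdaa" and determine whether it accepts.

S₀ = ε-closure({0}) = {0,1,2}
'd' @ 1: {3,4}
'c' @ 2: {}  — no active states
rest 'bacdaa' ignored (set empty)
after full input: {}  (accept=1 not in)

Answer: REJECT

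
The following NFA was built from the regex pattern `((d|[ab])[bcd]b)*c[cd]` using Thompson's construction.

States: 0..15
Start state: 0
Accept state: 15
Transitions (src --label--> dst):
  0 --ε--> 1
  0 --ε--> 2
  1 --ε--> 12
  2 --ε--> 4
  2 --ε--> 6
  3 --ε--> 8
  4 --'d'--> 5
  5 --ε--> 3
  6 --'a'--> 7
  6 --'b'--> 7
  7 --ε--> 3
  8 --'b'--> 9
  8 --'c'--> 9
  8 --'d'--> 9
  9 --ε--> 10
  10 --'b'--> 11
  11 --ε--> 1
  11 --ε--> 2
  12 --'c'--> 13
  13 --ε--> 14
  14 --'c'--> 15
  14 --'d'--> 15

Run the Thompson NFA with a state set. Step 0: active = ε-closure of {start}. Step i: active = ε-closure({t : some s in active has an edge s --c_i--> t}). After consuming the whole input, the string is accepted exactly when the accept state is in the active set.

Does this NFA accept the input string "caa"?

start: ε-closure({0}) = {0,1,2,4,6,12}
'c' @ 1: {13,14}
'a' @ 2: {}  — dead — no transitions
rest 'a' ignored (set empty)
final: {}; accept 15 not in set

Answer: REJECT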